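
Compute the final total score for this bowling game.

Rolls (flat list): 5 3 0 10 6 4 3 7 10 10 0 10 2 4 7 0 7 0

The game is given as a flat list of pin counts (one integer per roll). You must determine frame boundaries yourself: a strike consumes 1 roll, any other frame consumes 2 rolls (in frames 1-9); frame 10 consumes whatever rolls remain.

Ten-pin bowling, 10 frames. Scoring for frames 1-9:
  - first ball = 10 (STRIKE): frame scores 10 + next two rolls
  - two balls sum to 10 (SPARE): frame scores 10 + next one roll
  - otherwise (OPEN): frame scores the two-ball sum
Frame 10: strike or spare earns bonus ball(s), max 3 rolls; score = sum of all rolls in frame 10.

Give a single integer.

Frame 1: OPEN (5+3=8). Cumulative: 8
Frame 2: SPARE (0+10=10). 10 + next roll (6) = 16. Cumulative: 24
Frame 3: SPARE (6+4=10). 10 + next roll (3) = 13. Cumulative: 37
Frame 4: SPARE (3+7=10). 10 + next roll (10) = 20. Cumulative: 57
Frame 5: STRIKE. 10 + next two rolls (10+0) = 20. Cumulative: 77
Frame 6: STRIKE. 10 + next two rolls (0+10) = 20. Cumulative: 97
Frame 7: SPARE (0+10=10). 10 + next roll (2) = 12. Cumulative: 109
Frame 8: OPEN (2+4=6). Cumulative: 115
Frame 9: OPEN (7+0=7). Cumulative: 122
Frame 10: OPEN. Sum of all frame-10 rolls (7+0) = 7. Cumulative: 129

Answer: 129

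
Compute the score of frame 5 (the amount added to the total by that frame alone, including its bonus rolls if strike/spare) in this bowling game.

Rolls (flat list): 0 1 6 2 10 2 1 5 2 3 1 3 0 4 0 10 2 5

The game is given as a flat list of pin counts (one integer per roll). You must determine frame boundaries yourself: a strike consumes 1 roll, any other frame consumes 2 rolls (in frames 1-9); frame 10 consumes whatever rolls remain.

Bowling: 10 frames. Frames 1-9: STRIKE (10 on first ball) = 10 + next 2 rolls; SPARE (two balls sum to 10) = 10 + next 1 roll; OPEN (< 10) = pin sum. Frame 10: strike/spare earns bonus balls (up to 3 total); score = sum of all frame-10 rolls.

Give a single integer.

Frame 1: OPEN (0+1=1). Cumulative: 1
Frame 2: OPEN (6+2=8). Cumulative: 9
Frame 3: STRIKE. 10 + next two rolls (2+1) = 13. Cumulative: 22
Frame 4: OPEN (2+1=3). Cumulative: 25
Frame 5: OPEN (5+2=7). Cumulative: 32
Frame 6: OPEN (3+1=4). Cumulative: 36
Frame 7: OPEN (3+0=3). Cumulative: 39

Answer: 7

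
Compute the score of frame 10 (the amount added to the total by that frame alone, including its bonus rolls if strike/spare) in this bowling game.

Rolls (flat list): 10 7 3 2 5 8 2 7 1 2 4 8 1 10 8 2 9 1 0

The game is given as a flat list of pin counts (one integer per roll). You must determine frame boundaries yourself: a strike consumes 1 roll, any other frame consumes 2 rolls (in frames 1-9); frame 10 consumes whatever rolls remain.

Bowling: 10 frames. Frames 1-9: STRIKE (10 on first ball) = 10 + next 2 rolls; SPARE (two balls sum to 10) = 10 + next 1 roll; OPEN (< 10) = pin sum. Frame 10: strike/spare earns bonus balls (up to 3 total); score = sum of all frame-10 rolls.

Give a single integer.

Frame 1: STRIKE. 10 + next two rolls (7+3) = 20. Cumulative: 20
Frame 2: SPARE (7+3=10). 10 + next roll (2) = 12. Cumulative: 32
Frame 3: OPEN (2+5=7). Cumulative: 39
Frame 4: SPARE (8+2=10). 10 + next roll (7) = 17. Cumulative: 56
Frame 5: OPEN (7+1=8). Cumulative: 64
Frame 6: OPEN (2+4=6). Cumulative: 70
Frame 7: OPEN (8+1=9). Cumulative: 79
Frame 8: STRIKE. 10 + next two rolls (8+2) = 20. Cumulative: 99
Frame 9: SPARE (8+2=10). 10 + next roll (9) = 19. Cumulative: 118
Frame 10: SPARE. Sum of all frame-10 rolls (9+1+0) = 10. Cumulative: 128

Answer: 10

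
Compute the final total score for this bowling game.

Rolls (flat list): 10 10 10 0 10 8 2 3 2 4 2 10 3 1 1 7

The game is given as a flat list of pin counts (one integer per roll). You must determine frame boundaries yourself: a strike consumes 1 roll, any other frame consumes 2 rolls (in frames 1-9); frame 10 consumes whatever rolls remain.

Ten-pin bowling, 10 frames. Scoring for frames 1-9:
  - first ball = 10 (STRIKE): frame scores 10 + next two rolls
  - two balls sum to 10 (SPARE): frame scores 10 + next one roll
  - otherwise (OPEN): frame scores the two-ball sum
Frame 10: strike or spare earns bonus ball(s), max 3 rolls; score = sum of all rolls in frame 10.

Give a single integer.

Answer: 138

Derivation:
Frame 1: STRIKE. 10 + next two rolls (10+10) = 30. Cumulative: 30
Frame 2: STRIKE. 10 + next two rolls (10+0) = 20. Cumulative: 50
Frame 3: STRIKE. 10 + next two rolls (0+10) = 20. Cumulative: 70
Frame 4: SPARE (0+10=10). 10 + next roll (8) = 18. Cumulative: 88
Frame 5: SPARE (8+2=10). 10 + next roll (3) = 13. Cumulative: 101
Frame 6: OPEN (3+2=5). Cumulative: 106
Frame 7: OPEN (4+2=6). Cumulative: 112
Frame 8: STRIKE. 10 + next two rolls (3+1) = 14. Cumulative: 126
Frame 9: OPEN (3+1=4). Cumulative: 130
Frame 10: OPEN. Sum of all frame-10 rolls (1+7) = 8. Cumulative: 138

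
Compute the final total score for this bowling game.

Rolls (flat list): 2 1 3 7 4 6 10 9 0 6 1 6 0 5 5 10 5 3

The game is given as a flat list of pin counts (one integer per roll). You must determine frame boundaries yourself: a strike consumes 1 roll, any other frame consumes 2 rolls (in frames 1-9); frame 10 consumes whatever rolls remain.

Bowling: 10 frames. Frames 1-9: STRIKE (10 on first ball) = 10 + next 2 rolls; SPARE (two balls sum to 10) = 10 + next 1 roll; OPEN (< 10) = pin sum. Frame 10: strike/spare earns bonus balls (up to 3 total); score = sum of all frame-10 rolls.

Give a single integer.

Frame 1: OPEN (2+1=3). Cumulative: 3
Frame 2: SPARE (3+7=10). 10 + next roll (4) = 14. Cumulative: 17
Frame 3: SPARE (4+6=10). 10 + next roll (10) = 20. Cumulative: 37
Frame 4: STRIKE. 10 + next two rolls (9+0) = 19. Cumulative: 56
Frame 5: OPEN (9+0=9). Cumulative: 65
Frame 6: OPEN (6+1=7). Cumulative: 72
Frame 7: OPEN (6+0=6). Cumulative: 78
Frame 8: SPARE (5+5=10). 10 + next roll (10) = 20. Cumulative: 98
Frame 9: STRIKE. 10 + next two rolls (5+3) = 18. Cumulative: 116
Frame 10: OPEN. Sum of all frame-10 rolls (5+3) = 8. Cumulative: 124

Answer: 124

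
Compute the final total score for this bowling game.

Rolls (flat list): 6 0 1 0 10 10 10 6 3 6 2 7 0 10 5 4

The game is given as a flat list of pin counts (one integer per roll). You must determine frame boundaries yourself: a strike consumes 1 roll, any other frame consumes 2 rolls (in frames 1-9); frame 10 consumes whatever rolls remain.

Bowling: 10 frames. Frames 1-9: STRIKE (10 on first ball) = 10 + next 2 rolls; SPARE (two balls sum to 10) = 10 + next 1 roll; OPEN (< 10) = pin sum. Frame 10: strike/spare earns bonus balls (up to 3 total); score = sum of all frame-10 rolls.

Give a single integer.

Frame 1: OPEN (6+0=6). Cumulative: 6
Frame 2: OPEN (1+0=1). Cumulative: 7
Frame 3: STRIKE. 10 + next two rolls (10+10) = 30. Cumulative: 37
Frame 4: STRIKE. 10 + next two rolls (10+6) = 26. Cumulative: 63
Frame 5: STRIKE. 10 + next two rolls (6+3) = 19. Cumulative: 82
Frame 6: OPEN (6+3=9). Cumulative: 91
Frame 7: OPEN (6+2=8). Cumulative: 99
Frame 8: OPEN (7+0=7). Cumulative: 106
Frame 9: STRIKE. 10 + next two rolls (5+4) = 19. Cumulative: 125
Frame 10: OPEN. Sum of all frame-10 rolls (5+4) = 9. Cumulative: 134

Answer: 134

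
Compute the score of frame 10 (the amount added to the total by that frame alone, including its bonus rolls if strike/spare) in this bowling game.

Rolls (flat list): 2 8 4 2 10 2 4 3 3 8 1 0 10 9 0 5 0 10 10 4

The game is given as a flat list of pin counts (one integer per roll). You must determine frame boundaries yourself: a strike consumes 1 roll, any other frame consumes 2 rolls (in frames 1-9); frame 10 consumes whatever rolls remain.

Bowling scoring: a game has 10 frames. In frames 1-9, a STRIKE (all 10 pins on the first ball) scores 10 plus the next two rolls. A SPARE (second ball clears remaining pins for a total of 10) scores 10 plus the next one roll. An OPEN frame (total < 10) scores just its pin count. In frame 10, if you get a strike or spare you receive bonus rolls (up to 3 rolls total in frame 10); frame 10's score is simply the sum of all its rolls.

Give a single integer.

Frame 1: SPARE (2+8=10). 10 + next roll (4) = 14. Cumulative: 14
Frame 2: OPEN (4+2=6). Cumulative: 20
Frame 3: STRIKE. 10 + next two rolls (2+4) = 16. Cumulative: 36
Frame 4: OPEN (2+4=6). Cumulative: 42
Frame 5: OPEN (3+3=6). Cumulative: 48
Frame 6: OPEN (8+1=9). Cumulative: 57
Frame 7: SPARE (0+10=10). 10 + next roll (9) = 19. Cumulative: 76
Frame 8: OPEN (9+0=9). Cumulative: 85
Frame 9: OPEN (5+0=5). Cumulative: 90
Frame 10: STRIKE. Sum of all frame-10 rolls (10+10+4) = 24. Cumulative: 114

Answer: 24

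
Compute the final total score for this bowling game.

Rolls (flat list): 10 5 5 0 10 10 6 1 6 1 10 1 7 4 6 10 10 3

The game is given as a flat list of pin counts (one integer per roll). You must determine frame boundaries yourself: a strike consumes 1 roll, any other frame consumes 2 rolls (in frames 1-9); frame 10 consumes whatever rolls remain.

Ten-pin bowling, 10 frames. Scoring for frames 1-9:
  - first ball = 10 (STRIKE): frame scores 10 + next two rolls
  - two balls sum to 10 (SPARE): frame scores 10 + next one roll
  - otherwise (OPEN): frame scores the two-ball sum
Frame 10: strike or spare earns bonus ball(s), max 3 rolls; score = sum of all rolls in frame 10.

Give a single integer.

Frame 1: STRIKE. 10 + next two rolls (5+5) = 20. Cumulative: 20
Frame 2: SPARE (5+5=10). 10 + next roll (0) = 10. Cumulative: 30
Frame 3: SPARE (0+10=10). 10 + next roll (10) = 20. Cumulative: 50
Frame 4: STRIKE. 10 + next two rolls (6+1) = 17. Cumulative: 67
Frame 5: OPEN (6+1=7). Cumulative: 74
Frame 6: OPEN (6+1=7). Cumulative: 81
Frame 7: STRIKE. 10 + next two rolls (1+7) = 18. Cumulative: 99
Frame 8: OPEN (1+7=8). Cumulative: 107
Frame 9: SPARE (4+6=10). 10 + next roll (10) = 20. Cumulative: 127
Frame 10: STRIKE. Sum of all frame-10 rolls (10+10+3) = 23. Cumulative: 150

Answer: 150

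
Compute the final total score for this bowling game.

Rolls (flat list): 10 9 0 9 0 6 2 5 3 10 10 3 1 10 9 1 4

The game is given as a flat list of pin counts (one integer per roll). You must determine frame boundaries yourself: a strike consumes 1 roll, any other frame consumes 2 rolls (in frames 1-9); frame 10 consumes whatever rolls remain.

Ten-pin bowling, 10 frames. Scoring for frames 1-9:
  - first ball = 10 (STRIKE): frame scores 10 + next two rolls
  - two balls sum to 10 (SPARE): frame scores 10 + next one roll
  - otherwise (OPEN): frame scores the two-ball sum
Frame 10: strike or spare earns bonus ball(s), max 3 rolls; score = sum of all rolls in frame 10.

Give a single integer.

Frame 1: STRIKE. 10 + next two rolls (9+0) = 19. Cumulative: 19
Frame 2: OPEN (9+0=9). Cumulative: 28
Frame 3: OPEN (9+0=9). Cumulative: 37
Frame 4: OPEN (6+2=8). Cumulative: 45
Frame 5: OPEN (5+3=8). Cumulative: 53
Frame 6: STRIKE. 10 + next two rolls (10+3) = 23. Cumulative: 76
Frame 7: STRIKE. 10 + next two rolls (3+1) = 14. Cumulative: 90
Frame 8: OPEN (3+1=4). Cumulative: 94
Frame 9: STRIKE. 10 + next two rolls (9+1) = 20. Cumulative: 114
Frame 10: SPARE. Sum of all frame-10 rolls (9+1+4) = 14. Cumulative: 128

Answer: 128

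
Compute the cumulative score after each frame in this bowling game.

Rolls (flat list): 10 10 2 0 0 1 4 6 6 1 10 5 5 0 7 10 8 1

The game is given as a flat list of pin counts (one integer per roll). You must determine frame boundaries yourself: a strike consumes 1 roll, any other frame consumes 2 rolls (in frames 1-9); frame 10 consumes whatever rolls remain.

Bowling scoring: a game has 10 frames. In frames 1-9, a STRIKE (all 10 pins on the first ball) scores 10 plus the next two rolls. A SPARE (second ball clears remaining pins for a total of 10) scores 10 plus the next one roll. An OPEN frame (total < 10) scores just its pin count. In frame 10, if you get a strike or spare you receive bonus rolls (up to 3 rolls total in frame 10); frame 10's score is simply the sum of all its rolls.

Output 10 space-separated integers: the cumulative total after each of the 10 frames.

Answer: 22 34 36 37 53 60 80 90 97 116

Derivation:
Frame 1: STRIKE. 10 + next two rolls (10+2) = 22. Cumulative: 22
Frame 2: STRIKE. 10 + next two rolls (2+0) = 12. Cumulative: 34
Frame 3: OPEN (2+0=2). Cumulative: 36
Frame 4: OPEN (0+1=1). Cumulative: 37
Frame 5: SPARE (4+6=10). 10 + next roll (6) = 16. Cumulative: 53
Frame 6: OPEN (6+1=7). Cumulative: 60
Frame 7: STRIKE. 10 + next two rolls (5+5) = 20. Cumulative: 80
Frame 8: SPARE (5+5=10). 10 + next roll (0) = 10. Cumulative: 90
Frame 9: OPEN (0+7=7). Cumulative: 97
Frame 10: STRIKE. Sum of all frame-10 rolls (10+8+1) = 19. Cumulative: 116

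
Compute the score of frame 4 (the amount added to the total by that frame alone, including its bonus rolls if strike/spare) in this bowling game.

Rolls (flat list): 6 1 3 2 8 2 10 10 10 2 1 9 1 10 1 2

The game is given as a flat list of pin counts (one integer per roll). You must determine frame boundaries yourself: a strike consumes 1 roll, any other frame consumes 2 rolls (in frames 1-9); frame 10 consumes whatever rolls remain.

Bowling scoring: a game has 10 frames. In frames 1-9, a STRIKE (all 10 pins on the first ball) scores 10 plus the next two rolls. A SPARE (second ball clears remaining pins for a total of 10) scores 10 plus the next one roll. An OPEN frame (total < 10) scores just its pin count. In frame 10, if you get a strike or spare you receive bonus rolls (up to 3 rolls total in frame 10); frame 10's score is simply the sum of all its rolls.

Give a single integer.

Answer: 30

Derivation:
Frame 1: OPEN (6+1=7). Cumulative: 7
Frame 2: OPEN (3+2=5). Cumulative: 12
Frame 3: SPARE (8+2=10). 10 + next roll (10) = 20. Cumulative: 32
Frame 4: STRIKE. 10 + next two rolls (10+10) = 30. Cumulative: 62
Frame 5: STRIKE. 10 + next two rolls (10+2) = 22. Cumulative: 84
Frame 6: STRIKE. 10 + next two rolls (2+1) = 13. Cumulative: 97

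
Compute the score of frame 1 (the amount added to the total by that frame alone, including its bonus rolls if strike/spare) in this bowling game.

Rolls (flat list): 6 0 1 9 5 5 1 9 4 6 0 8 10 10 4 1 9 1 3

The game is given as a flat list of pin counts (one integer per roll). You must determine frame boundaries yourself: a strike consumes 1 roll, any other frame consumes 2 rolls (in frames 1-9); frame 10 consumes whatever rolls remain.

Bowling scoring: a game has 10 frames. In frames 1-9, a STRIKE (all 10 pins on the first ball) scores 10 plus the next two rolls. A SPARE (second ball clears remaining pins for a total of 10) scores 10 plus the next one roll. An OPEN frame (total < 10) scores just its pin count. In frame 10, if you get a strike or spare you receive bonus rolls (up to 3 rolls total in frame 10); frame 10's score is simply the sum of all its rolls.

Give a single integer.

Answer: 6

Derivation:
Frame 1: OPEN (6+0=6). Cumulative: 6
Frame 2: SPARE (1+9=10). 10 + next roll (5) = 15. Cumulative: 21
Frame 3: SPARE (5+5=10). 10 + next roll (1) = 11. Cumulative: 32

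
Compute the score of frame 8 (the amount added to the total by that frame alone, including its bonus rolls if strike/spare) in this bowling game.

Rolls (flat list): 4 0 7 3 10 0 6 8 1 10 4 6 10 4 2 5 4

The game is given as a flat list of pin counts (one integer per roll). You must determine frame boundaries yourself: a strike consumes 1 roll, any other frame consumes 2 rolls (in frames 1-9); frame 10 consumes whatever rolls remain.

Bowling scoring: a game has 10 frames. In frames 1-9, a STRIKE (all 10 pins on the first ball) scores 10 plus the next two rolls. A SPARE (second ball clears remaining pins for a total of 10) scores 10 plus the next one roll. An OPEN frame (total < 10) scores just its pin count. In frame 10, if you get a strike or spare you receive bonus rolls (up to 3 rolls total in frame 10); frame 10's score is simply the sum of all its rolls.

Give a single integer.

Frame 1: OPEN (4+0=4). Cumulative: 4
Frame 2: SPARE (7+3=10). 10 + next roll (10) = 20. Cumulative: 24
Frame 3: STRIKE. 10 + next two rolls (0+6) = 16. Cumulative: 40
Frame 4: OPEN (0+6=6). Cumulative: 46
Frame 5: OPEN (8+1=9). Cumulative: 55
Frame 6: STRIKE. 10 + next two rolls (4+6) = 20. Cumulative: 75
Frame 7: SPARE (4+6=10). 10 + next roll (10) = 20. Cumulative: 95
Frame 8: STRIKE. 10 + next two rolls (4+2) = 16. Cumulative: 111
Frame 9: OPEN (4+2=6). Cumulative: 117
Frame 10: OPEN. Sum of all frame-10 rolls (5+4) = 9. Cumulative: 126

Answer: 16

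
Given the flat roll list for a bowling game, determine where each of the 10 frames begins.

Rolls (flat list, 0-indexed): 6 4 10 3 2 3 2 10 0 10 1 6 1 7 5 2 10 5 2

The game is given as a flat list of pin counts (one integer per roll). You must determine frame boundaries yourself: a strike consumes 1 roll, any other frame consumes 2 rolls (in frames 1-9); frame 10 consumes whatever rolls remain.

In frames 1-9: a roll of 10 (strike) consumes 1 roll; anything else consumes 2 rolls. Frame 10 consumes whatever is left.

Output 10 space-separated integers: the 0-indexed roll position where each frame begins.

Frame 1 starts at roll index 0: rolls=6,4 (sum=10), consumes 2 rolls
Frame 2 starts at roll index 2: roll=10 (strike), consumes 1 roll
Frame 3 starts at roll index 3: rolls=3,2 (sum=5), consumes 2 rolls
Frame 4 starts at roll index 5: rolls=3,2 (sum=5), consumes 2 rolls
Frame 5 starts at roll index 7: roll=10 (strike), consumes 1 roll
Frame 6 starts at roll index 8: rolls=0,10 (sum=10), consumes 2 rolls
Frame 7 starts at roll index 10: rolls=1,6 (sum=7), consumes 2 rolls
Frame 8 starts at roll index 12: rolls=1,7 (sum=8), consumes 2 rolls
Frame 9 starts at roll index 14: rolls=5,2 (sum=7), consumes 2 rolls
Frame 10 starts at roll index 16: 3 remaining rolls

Answer: 0 2 3 5 7 8 10 12 14 16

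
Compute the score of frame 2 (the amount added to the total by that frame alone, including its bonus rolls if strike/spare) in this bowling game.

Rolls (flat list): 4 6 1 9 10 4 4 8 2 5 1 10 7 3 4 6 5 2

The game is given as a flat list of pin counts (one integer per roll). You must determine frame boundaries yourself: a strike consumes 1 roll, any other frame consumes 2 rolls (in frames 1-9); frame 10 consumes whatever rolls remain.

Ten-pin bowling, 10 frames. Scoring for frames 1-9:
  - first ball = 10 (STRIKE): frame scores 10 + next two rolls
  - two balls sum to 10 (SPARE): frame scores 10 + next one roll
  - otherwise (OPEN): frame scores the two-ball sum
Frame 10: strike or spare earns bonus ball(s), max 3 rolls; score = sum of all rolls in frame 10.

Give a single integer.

Frame 1: SPARE (4+6=10). 10 + next roll (1) = 11. Cumulative: 11
Frame 2: SPARE (1+9=10). 10 + next roll (10) = 20. Cumulative: 31
Frame 3: STRIKE. 10 + next two rolls (4+4) = 18. Cumulative: 49
Frame 4: OPEN (4+4=8). Cumulative: 57

Answer: 20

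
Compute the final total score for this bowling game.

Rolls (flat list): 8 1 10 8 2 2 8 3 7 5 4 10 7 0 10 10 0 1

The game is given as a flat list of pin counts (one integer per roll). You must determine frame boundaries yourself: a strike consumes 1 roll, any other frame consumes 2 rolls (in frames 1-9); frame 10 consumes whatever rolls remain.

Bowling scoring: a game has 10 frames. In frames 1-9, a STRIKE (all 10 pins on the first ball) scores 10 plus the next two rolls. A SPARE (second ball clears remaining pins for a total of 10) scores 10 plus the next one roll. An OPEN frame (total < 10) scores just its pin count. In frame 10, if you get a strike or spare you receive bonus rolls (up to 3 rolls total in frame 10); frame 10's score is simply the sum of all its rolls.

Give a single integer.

Answer: 133

Derivation:
Frame 1: OPEN (8+1=9). Cumulative: 9
Frame 2: STRIKE. 10 + next two rolls (8+2) = 20. Cumulative: 29
Frame 3: SPARE (8+2=10). 10 + next roll (2) = 12. Cumulative: 41
Frame 4: SPARE (2+8=10). 10 + next roll (3) = 13. Cumulative: 54
Frame 5: SPARE (3+7=10). 10 + next roll (5) = 15. Cumulative: 69
Frame 6: OPEN (5+4=9). Cumulative: 78
Frame 7: STRIKE. 10 + next two rolls (7+0) = 17. Cumulative: 95
Frame 8: OPEN (7+0=7). Cumulative: 102
Frame 9: STRIKE. 10 + next two rolls (10+0) = 20. Cumulative: 122
Frame 10: STRIKE. Sum of all frame-10 rolls (10+0+1) = 11. Cumulative: 133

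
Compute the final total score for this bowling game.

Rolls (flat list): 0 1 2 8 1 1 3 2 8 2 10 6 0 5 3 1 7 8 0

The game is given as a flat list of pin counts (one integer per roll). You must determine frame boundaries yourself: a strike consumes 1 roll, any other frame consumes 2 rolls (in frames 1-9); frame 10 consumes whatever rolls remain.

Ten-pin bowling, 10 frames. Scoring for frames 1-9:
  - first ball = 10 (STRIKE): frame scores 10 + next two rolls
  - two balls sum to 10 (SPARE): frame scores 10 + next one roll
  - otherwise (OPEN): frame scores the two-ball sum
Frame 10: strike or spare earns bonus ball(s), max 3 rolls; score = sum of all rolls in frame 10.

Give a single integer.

Answer: 85

Derivation:
Frame 1: OPEN (0+1=1). Cumulative: 1
Frame 2: SPARE (2+8=10). 10 + next roll (1) = 11. Cumulative: 12
Frame 3: OPEN (1+1=2). Cumulative: 14
Frame 4: OPEN (3+2=5). Cumulative: 19
Frame 5: SPARE (8+2=10). 10 + next roll (10) = 20. Cumulative: 39
Frame 6: STRIKE. 10 + next two rolls (6+0) = 16. Cumulative: 55
Frame 7: OPEN (6+0=6). Cumulative: 61
Frame 8: OPEN (5+3=8). Cumulative: 69
Frame 9: OPEN (1+7=8). Cumulative: 77
Frame 10: OPEN. Sum of all frame-10 rolls (8+0) = 8. Cumulative: 85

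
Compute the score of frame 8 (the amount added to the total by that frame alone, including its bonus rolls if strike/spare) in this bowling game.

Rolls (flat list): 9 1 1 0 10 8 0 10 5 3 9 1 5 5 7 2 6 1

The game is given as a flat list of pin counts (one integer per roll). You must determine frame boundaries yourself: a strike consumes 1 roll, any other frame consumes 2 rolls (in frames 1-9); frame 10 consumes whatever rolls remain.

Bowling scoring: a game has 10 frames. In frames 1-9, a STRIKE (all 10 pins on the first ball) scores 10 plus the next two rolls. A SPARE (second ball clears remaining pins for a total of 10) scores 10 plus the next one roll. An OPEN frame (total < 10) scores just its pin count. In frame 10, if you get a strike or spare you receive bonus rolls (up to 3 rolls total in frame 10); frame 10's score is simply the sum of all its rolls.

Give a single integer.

Frame 1: SPARE (9+1=10). 10 + next roll (1) = 11. Cumulative: 11
Frame 2: OPEN (1+0=1). Cumulative: 12
Frame 3: STRIKE. 10 + next two rolls (8+0) = 18. Cumulative: 30
Frame 4: OPEN (8+0=8). Cumulative: 38
Frame 5: STRIKE. 10 + next two rolls (5+3) = 18. Cumulative: 56
Frame 6: OPEN (5+3=8). Cumulative: 64
Frame 7: SPARE (9+1=10). 10 + next roll (5) = 15. Cumulative: 79
Frame 8: SPARE (5+5=10). 10 + next roll (7) = 17. Cumulative: 96
Frame 9: OPEN (7+2=9). Cumulative: 105
Frame 10: OPEN. Sum of all frame-10 rolls (6+1) = 7. Cumulative: 112

Answer: 17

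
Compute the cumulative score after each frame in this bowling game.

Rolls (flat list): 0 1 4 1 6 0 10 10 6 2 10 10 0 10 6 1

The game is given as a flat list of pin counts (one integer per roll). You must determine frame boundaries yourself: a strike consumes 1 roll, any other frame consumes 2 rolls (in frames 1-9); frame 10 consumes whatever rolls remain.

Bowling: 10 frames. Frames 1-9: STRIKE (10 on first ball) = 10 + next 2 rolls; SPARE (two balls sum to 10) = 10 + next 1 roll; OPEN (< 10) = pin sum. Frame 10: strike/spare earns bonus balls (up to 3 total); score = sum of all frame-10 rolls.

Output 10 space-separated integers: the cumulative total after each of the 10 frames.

Frame 1: OPEN (0+1=1). Cumulative: 1
Frame 2: OPEN (4+1=5). Cumulative: 6
Frame 3: OPEN (6+0=6). Cumulative: 12
Frame 4: STRIKE. 10 + next two rolls (10+6) = 26. Cumulative: 38
Frame 5: STRIKE. 10 + next two rolls (6+2) = 18. Cumulative: 56
Frame 6: OPEN (6+2=8). Cumulative: 64
Frame 7: STRIKE. 10 + next two rolls (10+0) = 20. Cumulative: 84
Frame 8: STRIKE. 10 + next two rolls (0+10) = 20. Cumulative: 104
Frame 9: SPARE (0+10=10). 10 + next roll (6) = 16. Cumulative: 120
Frame 10: OPEN. Sum of all frame-10 rolls (6+1) = 7. Cumulative: 127

Answer: 1 6 12 38 56 64 84 104 120 127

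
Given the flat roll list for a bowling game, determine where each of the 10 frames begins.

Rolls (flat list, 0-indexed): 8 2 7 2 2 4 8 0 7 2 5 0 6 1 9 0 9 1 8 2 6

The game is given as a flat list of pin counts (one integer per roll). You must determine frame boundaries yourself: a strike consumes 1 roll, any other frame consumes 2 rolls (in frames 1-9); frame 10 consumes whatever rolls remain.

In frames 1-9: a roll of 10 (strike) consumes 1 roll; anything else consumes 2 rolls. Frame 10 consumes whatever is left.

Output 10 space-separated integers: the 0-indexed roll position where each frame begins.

Answer: 0 2 4 6 8 10 12 14 16 18

Derivation:
Frame 1 starts at roll index 0: rolls=8,2 (sum=10), consumes 2 rolls
Frame 2 starts at roll index 2: rolls=7,2 (sum=9), consumes 2 rolls
Frame 3 starts at roll index 4: rolls=2,4 (sum=6), consumes 2 rolls
Frame 4 starts at roll index 6: rolls=8,0 (sum=8), consumes 2 rolls
Frame 5 starts at roll index 8: rolls=7,2 (sum=9), consumes 2 rolls
Frame 6 starts at roll index 10: rolls=5,0 (sum=5), consumes 2 rolls
Frame 7 starts at roll index 12: rolls=6,1 (sum=7), consumes 2 rolls
Frame 8 starts at roll index 14: rolls=9,0 (sum=9), consumes 2 rolls
Frame 9 starts at roll index 16: rolls=9,1 (sum=10), consumes 2 rolls
Frame 10 starts at roll index 18: 3 remaining rolls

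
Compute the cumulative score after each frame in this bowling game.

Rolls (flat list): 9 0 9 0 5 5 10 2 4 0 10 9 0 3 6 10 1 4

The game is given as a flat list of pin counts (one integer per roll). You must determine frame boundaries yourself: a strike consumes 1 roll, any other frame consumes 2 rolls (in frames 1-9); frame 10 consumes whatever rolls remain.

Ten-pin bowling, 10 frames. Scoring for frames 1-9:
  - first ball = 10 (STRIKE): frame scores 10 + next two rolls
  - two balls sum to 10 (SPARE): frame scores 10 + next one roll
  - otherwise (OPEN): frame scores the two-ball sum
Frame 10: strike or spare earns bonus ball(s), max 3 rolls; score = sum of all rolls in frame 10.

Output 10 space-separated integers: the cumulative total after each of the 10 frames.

Answer: 9 18 38 54 60 79 88 97 112 117

Derivation:
Frame 1: OPEN (9+0=9). Cumulative: 9
Frame 2: OPEN (9+0=9). Cumulative: 18
Frame 3: SPARE (5+5=10). 10 + next roll (10) = 20. Cumulative: 38
Frame 4: STRIKE. 10 + next two rolls (2+4) = 16. Cumulative: 54
Frame 5: OPEN (2+4=6). Cumulative: 60
Frame 6: SPARE (0+10=10). 10 + next roll (9) = 19. Cumulative: 79
Frame 7: OPEN (9+0=9). Cumulative: 88
Frame 8: OPEN (3+6=9). Cumulative: 97
Frame 9: STRIKE. 10 + next two rolls (1+4) = 15. Cumulative: 112
Frame 10: OPEN. Sum of all frame-10 rolls (1+4) = 5. Cumulative: 117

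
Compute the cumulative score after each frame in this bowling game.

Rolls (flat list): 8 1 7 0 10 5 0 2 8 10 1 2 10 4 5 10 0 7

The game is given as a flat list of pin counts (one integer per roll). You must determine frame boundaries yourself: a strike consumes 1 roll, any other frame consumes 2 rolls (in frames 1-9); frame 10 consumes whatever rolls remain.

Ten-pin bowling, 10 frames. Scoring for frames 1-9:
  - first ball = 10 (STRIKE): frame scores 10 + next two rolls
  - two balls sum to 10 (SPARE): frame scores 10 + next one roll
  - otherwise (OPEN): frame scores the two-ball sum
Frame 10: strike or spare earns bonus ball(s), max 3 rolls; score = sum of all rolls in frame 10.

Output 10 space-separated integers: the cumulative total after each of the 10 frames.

Frame 1: OPEN (8+1=9). Cumulative: 9
Frame 2: OPEN (7+0=7). Cumulative: 16
Frame 3: STRIKE. 10 + next two rolls (5+0) = 15. Cumulative: 31
Frame 4: OPEN (5+0=5). Cumulative: 36
Frame 5: SPARE (2+8=10). 10 + next roll (10) = 20. Cumulative: 56
Frame 6: STRIKE. 10 + next two rolls (1+2) = 13. Cumulative: 69
Frame 7: OPEN (1+2=3). Cumulative: 72
Frame 8: STRIKE. 10 + next two rolls (4+5) = 19. Cumulative: 91
Frame 9: OPEN (4+5=9). Cumulative: 100
Frame 10: STRIKE. Sum of all frame-10 rolls (10+0+7) = 17. Cumulative: 117

Answer: 9 16 31 36 56 69 72 91 100 117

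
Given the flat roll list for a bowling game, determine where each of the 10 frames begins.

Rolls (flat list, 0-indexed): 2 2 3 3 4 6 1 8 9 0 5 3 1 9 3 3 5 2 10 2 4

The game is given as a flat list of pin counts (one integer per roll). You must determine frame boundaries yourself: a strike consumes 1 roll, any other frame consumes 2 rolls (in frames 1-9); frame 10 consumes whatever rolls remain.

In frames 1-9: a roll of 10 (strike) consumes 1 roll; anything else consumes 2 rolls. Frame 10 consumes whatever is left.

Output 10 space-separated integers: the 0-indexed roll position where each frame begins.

Frame 1 starts at roll index 0: rolls=2,2 (sum=4), consumes 2 rolls
Frame 2 starts at roll index 2: rolls=3,3 (sum=6), consumes 2 rolls
Frame 3 starts at roll index 4: rolls=4,6 (sum=10), consumes 2 rolls
Frame 4 starts at roll index 6: rolls=1,8 (sum=9), consumes 2 rolls
Frame 5 starts at roll index 8: rolls=9,0 (sum=9), consumes 2 rolls
Frame 6 starts at roll index 10: rolls=5,3 (sum=8), consumes 2 rolls
Frame 7 starts at roll index 12: rolls=1,9 (sum=10), consumes 2 rolls
Frame 8 starts at roll index 14: rolls=3,3 (sum=6), consumes 2 rolls
Frame 9 starts at roll index 16: rolls=5,2 (sum=7), consumes 2 rolls
Frame 10 starts at roll index 18: 3 remaining rolls

Answer: 0 2 4 6 8 10 12 14 16 18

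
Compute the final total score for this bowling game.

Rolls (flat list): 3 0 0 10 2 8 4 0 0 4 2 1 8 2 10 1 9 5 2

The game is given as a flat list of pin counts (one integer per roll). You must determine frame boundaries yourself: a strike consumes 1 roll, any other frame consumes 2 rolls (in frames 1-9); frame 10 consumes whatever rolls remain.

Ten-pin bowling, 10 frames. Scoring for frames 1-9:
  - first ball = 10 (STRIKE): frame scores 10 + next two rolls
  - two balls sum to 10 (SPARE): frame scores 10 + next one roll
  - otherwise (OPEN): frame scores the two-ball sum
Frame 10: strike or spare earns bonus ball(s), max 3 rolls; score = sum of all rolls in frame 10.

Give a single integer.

Answer: 102

Derivation:
Frame 1: OPEN (3+0=3). Cumulative: 3
Frame 2: SPARE (0+10=10). 10 + next roll (2) = 12. Cumulative: 15
Frame 3: SPARE (2+8=10). 10 + next roll (4) = 14. Cumulative: 29
Frame 4: OPEN (4+0=4). Cumulative: 33
Frame 5: OPEN (0+4=4). Cumulative: 37
Frame 6: OPEN (2+1=3). Cumulative: 40
Frame 7: SPARE (8+2=10). 10 + next roll (10) = 20. Cumulative: 60
Frame 8: STRIKE. 10 + next two rolls (1+9) = 20. Cumulative: 80
Frame 9: SPARE (1+9=10). 10 + next roll (5) = 15. Cumulative: 95
Frame 10: OPEN. Sum of all frame-10 rolls (5+2) = 7. Cumulative: 102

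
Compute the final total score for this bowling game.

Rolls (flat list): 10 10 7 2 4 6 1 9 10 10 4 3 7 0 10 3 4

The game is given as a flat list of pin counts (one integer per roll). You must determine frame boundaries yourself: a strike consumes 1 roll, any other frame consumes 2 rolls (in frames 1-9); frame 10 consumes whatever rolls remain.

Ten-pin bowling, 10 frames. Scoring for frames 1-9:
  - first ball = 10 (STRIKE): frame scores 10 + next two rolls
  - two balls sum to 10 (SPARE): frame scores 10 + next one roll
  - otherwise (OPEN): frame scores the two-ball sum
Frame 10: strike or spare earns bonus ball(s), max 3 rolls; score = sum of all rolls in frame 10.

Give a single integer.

Answer: 158

Derivation:
Frame 1: STRIKE. 10 + next two rolls (10+7) = 27. Cumulative: 27
Frame 2: STRIKE. 10 + next two rolls (7+2) = 19. Cumulative: 46
Frame 3: OPEN (7+2=9). Cumulative: 55
Frame 4: SPARE (4+6=10). 10 + next roll (1) = 11. Cumulative: 66
Frame 5: SPARE (1+9=10). 10 + next roll (10) = 20. Cumulative: 86
Frame 6: STRIKE. 10 + next two rolls (10+4) = 24. Cumulative: 110
Frame 7: STRIKE. 10 + next two rolls (4+3) = 17. Cumulative: 127
Frame 8: OPEN (4+3=7). Cumulative: 134
Frame 9: OPEN (7+0=7). Cumulative: 141
Frame 10: STRIKE. Sum of all frame-10 rolls (10+3+4) = 17. Cumulative: 158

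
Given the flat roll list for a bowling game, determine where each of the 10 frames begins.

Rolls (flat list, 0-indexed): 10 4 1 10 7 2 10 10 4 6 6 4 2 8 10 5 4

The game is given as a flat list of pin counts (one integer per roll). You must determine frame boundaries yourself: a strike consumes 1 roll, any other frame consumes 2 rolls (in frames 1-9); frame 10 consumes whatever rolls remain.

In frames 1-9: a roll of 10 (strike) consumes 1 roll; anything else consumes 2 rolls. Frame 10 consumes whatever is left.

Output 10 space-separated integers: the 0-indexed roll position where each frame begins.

Answer: 0 1 3 4 6 7 8 10 12 14

Derivation:
Frame 1 starts at roll index 0: roll=10 (strike), consumes 1 roll
Frame 2 starts at roll index 1: rolls=4,1 (sum=5), consumes 2 rolls
Frame 3 starts at roll index 3: roll=10 (strike), consumes 1 roll
Frame 4 starts at roll index 4: rolls=7,2 (sum=9), consumes 2 rolls
Frame 5 starts at roll index 6: roll=10 (strike), consumes 1 roll
Frame 6 starts at roll index 7: roll=10 (strike), consumes 1 roll
Frame 7 starts at roll index 8: rolls=4,6 (sum=10), consumes 2 rolls
Frame 8 starts at roll index 10: rolls=6,4 (sum=10), consumes 2 rolls
Frame 9 starts at roll index 12: rolls=2,8 (sum=10), consumes 2 rolls
Frame 10 starts at roll index 14: 3 remaining rolls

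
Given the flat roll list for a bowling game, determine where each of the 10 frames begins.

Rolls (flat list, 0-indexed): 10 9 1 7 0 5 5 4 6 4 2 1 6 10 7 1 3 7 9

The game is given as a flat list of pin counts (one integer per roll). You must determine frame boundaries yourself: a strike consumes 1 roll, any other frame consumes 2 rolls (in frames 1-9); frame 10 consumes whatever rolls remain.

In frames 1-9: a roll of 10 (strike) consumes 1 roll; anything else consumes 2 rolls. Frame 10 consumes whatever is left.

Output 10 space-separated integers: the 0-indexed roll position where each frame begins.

Answer: 0 1 3 5 7 9 11 13 14 16

Derivation:
Frame 1 starts at roll index 0: roll=10 (strike), consumes 1 roll
Frame 2 starts at roll index 1: rolls=9,1 (sum=10), consumes 2 rolls
Frame 3 starts at roll index 3: rolls=7,0 (sum=7), consumes 2 rolls
Frame 4 starts at roll index 5: rolls=5,5 (sum=10), consumes 2 rolls
Frame 5 starts at roll index 7: rolls=4,6 (sum=10), consumes 2 rolls
Frame 6 starts at roll index 9: rolls=4,2 (sum=6), consumes 2 rolls
Frame 7 starts at roll index 11: rolls=1,6 (sum=7), consumes 2 rolls
Frame 8 starts at roll index 13: roll=10 (strike), consumes 1 roll
Frame 9 starts at roll index 14: rolls=7,1 (sum=8), consumes 2 rolls
Frame 10 starts at roll index 16: 3 remaining rolls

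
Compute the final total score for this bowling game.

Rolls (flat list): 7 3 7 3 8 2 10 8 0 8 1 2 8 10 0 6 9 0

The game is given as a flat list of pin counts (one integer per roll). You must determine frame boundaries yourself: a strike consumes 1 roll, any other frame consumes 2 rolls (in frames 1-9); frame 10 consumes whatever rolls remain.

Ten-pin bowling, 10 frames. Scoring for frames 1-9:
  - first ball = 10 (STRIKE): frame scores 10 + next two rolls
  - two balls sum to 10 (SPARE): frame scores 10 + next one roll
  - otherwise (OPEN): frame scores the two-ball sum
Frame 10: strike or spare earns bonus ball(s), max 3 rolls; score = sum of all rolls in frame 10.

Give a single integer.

Answer: 141

Derivation:
Frame 1: SPARE (7+3=10). 10 + next roll (7) = 17. Cumulative: 17
Frame 2: SPARE (7+3=10). 10 + next roll (8) = 18. Cumulative: 35
Frame 3: SPARE (8+2=10). 10 + next roll (10) = 20. Cumulative: 55
Frame 4: STRIKE. 10 + next two rolls (8+0) = 18. Cumulative: 73
Frame 5: OPEN (8+0=8). Cumulative: 81
Frame 6: OPEN (8+1=9). Cumulative: 90
Frame 7: SPARE (2+8=10). 10 + next roll (10) = 20. Cumulative: 110
Frame 8: STRIKE. 10 + next two rolls (0+6) = 16. Cumulative: 126
Frame 9: OPEN (0+6=6). Cumulative: 132
Frame 10: OPEN. Sum of all frame-10 rolls (9+0) = 9. Cumulative: 141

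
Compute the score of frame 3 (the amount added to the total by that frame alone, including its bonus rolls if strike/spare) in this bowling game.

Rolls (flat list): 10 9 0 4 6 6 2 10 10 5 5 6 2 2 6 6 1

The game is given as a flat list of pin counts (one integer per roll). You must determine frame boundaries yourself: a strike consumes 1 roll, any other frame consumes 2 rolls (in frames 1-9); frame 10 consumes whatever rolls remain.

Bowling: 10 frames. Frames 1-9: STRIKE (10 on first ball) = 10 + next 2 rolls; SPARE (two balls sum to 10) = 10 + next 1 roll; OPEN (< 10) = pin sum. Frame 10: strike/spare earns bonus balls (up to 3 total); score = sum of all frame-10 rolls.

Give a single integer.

Frame 1: STRIKE. 10 + next two rolls (9+0) = 19. Cumulative: 19
Frame 2: OPEN (9+0=9). Cumulative: 28
Frame 3: SPARE (4+6=10). 10 + next roll (6) = 16. Cumulative: 44
Frame 4: OPEN (6+2=8). Cumulative: 52
Frame 5: STRIKE. 10 + next two rolls (10+5) = 25. Cumulative: 77

Answer: 16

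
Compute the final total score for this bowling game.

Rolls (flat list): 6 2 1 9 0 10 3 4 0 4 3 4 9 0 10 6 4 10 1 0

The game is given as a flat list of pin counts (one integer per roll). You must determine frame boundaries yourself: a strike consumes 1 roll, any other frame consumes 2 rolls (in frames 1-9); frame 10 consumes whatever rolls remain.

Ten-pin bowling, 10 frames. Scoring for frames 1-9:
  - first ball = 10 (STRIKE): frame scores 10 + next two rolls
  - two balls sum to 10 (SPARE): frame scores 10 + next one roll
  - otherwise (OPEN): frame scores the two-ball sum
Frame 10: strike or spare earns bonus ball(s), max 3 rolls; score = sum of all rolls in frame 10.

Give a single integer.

Frame 1: OPEN (6+2=8). Cumulative: 8
Frame 2: SPARE (1+9=10). 10 + next roll (0) = 10. Cumulative: 18
Frame 3: SPARE (0+10=10). 10 + next roll (3) = 13. Cumulative: 31
Frame 4: OPEN (3+4=7). Cumulative: 38
Frame 5: OPEN (0+4=4). Cumulative: 42
Frame 6: OPEN (3+4=7). Cumulative: 49
Frame 7: OPEN (9+0=9). Cumulative: 58
Frame 8: STRIKE. 10 + next two rolls (6+4) = 20. Cumulative: 78
Frame 9: SPARE (6+4=10). 10 + next roll (10) = 20. Cumulative: 98
Frame 10: STRIKE. Sum of all frame-10 rolls (10+1+0) = 11. Cumulative: 109

Answer: 109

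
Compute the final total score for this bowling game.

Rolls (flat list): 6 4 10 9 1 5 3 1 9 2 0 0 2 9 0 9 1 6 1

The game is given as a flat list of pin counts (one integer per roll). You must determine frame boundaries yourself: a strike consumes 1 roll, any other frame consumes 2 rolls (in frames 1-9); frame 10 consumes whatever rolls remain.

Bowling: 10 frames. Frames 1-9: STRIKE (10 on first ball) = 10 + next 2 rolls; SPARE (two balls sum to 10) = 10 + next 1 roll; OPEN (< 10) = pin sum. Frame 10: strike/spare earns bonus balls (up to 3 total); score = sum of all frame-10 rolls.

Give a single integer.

Frame 1: SPARE (6+4=10). 10 + next roll (10) = 20. Cumulative: 20
Frame 2: STRIKE. 10 + next two rolls (9+1) = 20. Cumulative: 40
Frame 3: SPARE (9+1=10). 10 + next roll (5) = 15. Cumulative: 55
Frame 4: OPEN (5+3=8). Cumulative: 63
Frame 5: SPARE (1+9=10). 10 + next roll (2) = 12. Cumulative: 75
Frame 6: OPEN (2+0=2). Cumulative: 77
Frame 7: OPEN (0+2=2). Cumulative: 79
Frame 8: OPEN (9+0=9). Cumulative: 88
Frame 9: SPARE (9+1=10). 10 + next roll (6) = 16. Cumulative: 104
Frame 10: OPEN. Sum of all frame-10 rolls (6+1) = 7. Cumulative: 111

Answer: 111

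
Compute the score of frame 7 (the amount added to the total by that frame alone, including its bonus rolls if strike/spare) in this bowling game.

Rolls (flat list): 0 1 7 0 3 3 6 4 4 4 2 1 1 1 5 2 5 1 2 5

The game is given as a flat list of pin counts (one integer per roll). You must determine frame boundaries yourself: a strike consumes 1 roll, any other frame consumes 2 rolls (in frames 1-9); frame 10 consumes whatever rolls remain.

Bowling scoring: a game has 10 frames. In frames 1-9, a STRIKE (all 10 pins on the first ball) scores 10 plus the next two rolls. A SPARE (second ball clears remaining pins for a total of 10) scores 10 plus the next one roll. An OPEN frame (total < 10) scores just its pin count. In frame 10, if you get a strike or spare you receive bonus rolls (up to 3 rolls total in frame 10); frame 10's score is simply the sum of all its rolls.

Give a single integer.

Frame 1: OPEN (0+1=1). Cumulative: 1
Frame 2: OPEN (7+0=7). Cumulative: 8
Frame 3: OPEN (3+3=6). Cumulative: 14
Frame 4: SPARE (6+4=10). 10 + next roll (4) = 14. Cumulative: 28
Frame 5: OPEN (4+4=8). Cumulative: 36
Frame 6: OPEN (2+1=3). Cumulative: 39
Frame 7: OPEN (1+1=2). Cumulative: 41
Frame 8: OPEN (5+2=7). Cumulative: 48
Frame 9: OPEN (5+1=6). Cumulative: 54

Answer: 2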